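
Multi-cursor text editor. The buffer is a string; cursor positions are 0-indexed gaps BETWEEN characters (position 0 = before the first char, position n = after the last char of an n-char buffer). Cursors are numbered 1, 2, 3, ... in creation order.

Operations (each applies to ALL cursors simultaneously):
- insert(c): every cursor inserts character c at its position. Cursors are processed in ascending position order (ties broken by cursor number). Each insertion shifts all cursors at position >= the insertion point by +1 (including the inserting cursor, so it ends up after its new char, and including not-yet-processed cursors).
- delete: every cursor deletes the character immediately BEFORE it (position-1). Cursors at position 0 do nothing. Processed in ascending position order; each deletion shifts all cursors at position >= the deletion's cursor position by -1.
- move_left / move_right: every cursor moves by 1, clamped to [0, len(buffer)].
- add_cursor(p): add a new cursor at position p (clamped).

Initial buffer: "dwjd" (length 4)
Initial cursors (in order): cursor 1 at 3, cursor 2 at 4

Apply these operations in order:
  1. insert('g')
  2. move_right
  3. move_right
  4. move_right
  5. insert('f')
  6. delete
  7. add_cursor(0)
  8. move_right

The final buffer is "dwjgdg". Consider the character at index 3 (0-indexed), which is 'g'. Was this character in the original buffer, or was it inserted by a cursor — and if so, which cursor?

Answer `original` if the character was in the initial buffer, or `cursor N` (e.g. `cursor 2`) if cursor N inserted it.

Answer: cursor 1

Derivation:
After op 1 (insert('g')): buffer="dwjgdg" (len 6), cursors c1@4 c2@6, authorship ...1.2
After op 2 (move_right): buffer="dwjgdg" (len 6), cursors c1@5 c2@6, authorship ...1.2
After op 3 (move_right): buffer="dwjgdg" (len 6), cursors c1@6 c2@6, authorship ...1.2
After op 4 (move_right): buffer="dwjgdg" (len 6), cursors c1@6 c2@6, authorship ...1.2
After op 5 (insert('f')): buffer="dwjgdgff" (len 8), cursors c1@8 c2@8, authorship ...1.212
After op 6 (delete): buffer="dwjgdg" (len 6), cursors c1@6 c2@6, authorship ...1.2
After op 7 (add_cursor(0)): buffer="dwjgdg" (len 6), cursors c3@0 c1@6 c2@6, authorship ...1.2
After op 8 (move_right): buffer="dwjgdg" (len 6), cursors c3@1 c1@6 c2@6, authorship ...1.2
Authorship (.=original, N=cursor N): . . . 1 . 2
Index 3: author = 1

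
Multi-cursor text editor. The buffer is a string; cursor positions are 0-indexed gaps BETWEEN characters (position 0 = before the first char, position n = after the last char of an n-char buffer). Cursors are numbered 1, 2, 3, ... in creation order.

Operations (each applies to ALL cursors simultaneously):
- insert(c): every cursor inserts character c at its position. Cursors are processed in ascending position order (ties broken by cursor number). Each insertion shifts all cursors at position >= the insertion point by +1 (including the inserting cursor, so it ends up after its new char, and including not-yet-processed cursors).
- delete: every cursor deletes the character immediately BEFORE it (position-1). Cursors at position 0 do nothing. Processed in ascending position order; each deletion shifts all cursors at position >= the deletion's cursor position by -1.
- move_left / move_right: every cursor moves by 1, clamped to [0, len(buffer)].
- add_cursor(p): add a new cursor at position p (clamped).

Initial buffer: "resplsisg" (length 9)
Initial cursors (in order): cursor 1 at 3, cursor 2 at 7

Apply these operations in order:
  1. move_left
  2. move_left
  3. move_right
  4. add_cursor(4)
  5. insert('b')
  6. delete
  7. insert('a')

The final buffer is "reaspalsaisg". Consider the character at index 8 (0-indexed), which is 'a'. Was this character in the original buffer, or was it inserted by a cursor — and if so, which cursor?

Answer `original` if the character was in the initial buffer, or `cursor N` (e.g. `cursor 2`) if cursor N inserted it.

After op 1 (move_left): buffer="resplsisg" (len 9), cursors c1@2 c2@6, authorship .........
After op 2 (move_left): buffer="resplsisg" (len 9), cursors c1@1 c2@5, authorship .........
After op 3 (move_right): buffer="resplsisg" (len 9), cursors c1@2 c2@6, authorship .........
After op 4 (add_cursor(4)): buffer="resplsisg" (len 9), cursors c1@2 c3@4 c2@6, authorship .........
After op 5 (insert('b')): buffer="rebspblsbisg" (len 12), cursors c1@3 c3@6 c2@9, authorship ..1..3..2...
After op 6 (delete): buffer="resplsisg" (len 9), cursors c1@2 c3@4 c2@6, authorship .........
After op 7 (insert('a')): buffer="reaspalsaisg" (len 12), cursors c1@3 c3@6 c2@9, authorship ..1..3..2...
Authorship (.=original, N=cursor N): . . 1 . . 3 . . 2 . . .
Index 8: author = 2

Answer: cursor 2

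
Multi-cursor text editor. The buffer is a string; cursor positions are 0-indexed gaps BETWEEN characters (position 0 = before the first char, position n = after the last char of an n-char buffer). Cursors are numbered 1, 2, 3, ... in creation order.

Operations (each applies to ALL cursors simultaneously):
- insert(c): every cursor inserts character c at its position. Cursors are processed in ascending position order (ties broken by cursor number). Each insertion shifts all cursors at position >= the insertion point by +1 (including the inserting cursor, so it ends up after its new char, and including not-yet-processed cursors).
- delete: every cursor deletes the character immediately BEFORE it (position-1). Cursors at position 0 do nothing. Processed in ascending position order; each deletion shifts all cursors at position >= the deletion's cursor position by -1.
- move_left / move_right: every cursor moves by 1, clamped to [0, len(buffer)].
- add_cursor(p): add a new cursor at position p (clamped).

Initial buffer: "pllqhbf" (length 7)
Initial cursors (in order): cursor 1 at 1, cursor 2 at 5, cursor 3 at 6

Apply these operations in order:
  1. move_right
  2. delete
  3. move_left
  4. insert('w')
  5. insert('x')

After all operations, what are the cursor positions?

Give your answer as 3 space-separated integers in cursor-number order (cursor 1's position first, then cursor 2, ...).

Answer: 2 9 9

Derivation:
After op 1 (move_right): buffer="pllqhbf" (len 7), cursors c1@2 c2@6 c3@7, authorship .......
After op 2 (delete): buffer="plqh" (len 4), cursors c1@1 c2@4 c3@4, authorship ....
After op 3 (move_left): buffer="plqh" (len 4), cursors c1@0 c2@3 c3@3, authorship ....
After op 4 (insert('w')): buffer="wplqwwh" (len 7), cursors c1@1 c2@6 c3@6, authorship 1...23.
After op 5 (insert('x')): buffer="wxplqwwxxh" (len 10), cursors c1@2 c2@9 c3@9, authorship 11...2323.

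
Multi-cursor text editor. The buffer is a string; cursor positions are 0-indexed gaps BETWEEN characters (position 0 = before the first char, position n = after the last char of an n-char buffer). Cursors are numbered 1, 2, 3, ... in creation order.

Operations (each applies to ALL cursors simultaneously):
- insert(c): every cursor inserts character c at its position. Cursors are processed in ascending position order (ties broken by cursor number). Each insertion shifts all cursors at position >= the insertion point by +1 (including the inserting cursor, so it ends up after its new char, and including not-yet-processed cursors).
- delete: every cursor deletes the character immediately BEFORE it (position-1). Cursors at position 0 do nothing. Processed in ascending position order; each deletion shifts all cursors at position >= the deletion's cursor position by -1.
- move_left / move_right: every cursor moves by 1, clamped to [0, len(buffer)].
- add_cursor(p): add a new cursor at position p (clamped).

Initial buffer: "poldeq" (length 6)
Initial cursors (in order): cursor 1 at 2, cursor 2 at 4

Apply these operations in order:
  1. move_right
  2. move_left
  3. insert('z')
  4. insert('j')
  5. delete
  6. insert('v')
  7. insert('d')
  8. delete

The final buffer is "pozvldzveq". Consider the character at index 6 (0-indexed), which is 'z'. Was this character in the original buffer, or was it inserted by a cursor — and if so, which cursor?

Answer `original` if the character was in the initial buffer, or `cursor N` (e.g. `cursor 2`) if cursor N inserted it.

After op 1 (move_right): buffer="poldeq" (len 6), cursors c1@3 c2@5, authorship ......
After op 2 (move_left): buffer="poldeq" (len 6), cursors c1@2 c2@4, authorship ......
After op 3 (insert('z')): buffer="pozldzeq" (len 8), cursors c1@3 c2@6, authorship ..1..2..
After op 4 (insert('j')): buffer="pozjldzjeq" (len 10), cursors c1@4 c2@8, authorship ..11..22..
After op 5 (delete): buffer="pozldzeq" (len 8), cursors c1@3 c2@6, authorship ..1..2..
After op 6 (insert('v')): buffer="pozvldzveq" (len 10), cursors c1@4 c2@8, authorship ..11..22..
After op 7 (insert('d')): buffer="pozvdldzvdeq" (len 12), cursors c1@5 c2@10, authorship ..111..222..
After op 8 (delete): buffer="pozvldzveq" (len 10), cursors c1@4 c2@8, authorship ..11..22..
Authorship (.=original, N=cursor N): . . 1 1 . . 2 2 . .
Index 6: author = 2

Answer: cursor 2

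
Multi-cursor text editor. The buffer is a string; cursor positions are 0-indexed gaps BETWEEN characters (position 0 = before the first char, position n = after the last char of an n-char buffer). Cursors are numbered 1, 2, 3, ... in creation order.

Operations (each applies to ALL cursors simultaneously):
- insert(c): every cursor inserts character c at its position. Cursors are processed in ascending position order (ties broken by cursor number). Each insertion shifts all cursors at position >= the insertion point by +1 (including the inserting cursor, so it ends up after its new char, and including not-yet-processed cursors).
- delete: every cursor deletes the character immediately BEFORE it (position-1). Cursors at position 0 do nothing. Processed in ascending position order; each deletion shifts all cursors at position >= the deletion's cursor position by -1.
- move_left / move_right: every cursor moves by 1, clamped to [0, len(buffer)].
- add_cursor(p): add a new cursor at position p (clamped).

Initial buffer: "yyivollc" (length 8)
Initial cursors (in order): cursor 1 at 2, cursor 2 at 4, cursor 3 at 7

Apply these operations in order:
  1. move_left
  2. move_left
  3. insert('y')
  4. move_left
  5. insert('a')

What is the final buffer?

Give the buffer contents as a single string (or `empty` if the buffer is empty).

After op 1 (move_left): buffer="yyivollc" (len 8), cursors c1@1 c2@3 c3@6, authorship ........
After op 2 (move_left): buffer="yyivollc" (len 8), cursors c1@0 c2@2 c3@5, authorship ........
After op 3 (insert('y')): buffer="yyyyivoyllc" (len 11), cursors c1@1 c2@4 c3@8, authorship 1..2...3...
After op 4 (move_left): buffer="yyyyivoyllc" (len 11), cursors c1@0 c2@3 c3@7, authorship 1..2...3...
After op 5 (insert('a')): buffer="ayyyayivoayllc" (len 14), cursors c1@1 c2@5 c3@10, authorship 11..22...33...

Answer: ayyyayivoayllc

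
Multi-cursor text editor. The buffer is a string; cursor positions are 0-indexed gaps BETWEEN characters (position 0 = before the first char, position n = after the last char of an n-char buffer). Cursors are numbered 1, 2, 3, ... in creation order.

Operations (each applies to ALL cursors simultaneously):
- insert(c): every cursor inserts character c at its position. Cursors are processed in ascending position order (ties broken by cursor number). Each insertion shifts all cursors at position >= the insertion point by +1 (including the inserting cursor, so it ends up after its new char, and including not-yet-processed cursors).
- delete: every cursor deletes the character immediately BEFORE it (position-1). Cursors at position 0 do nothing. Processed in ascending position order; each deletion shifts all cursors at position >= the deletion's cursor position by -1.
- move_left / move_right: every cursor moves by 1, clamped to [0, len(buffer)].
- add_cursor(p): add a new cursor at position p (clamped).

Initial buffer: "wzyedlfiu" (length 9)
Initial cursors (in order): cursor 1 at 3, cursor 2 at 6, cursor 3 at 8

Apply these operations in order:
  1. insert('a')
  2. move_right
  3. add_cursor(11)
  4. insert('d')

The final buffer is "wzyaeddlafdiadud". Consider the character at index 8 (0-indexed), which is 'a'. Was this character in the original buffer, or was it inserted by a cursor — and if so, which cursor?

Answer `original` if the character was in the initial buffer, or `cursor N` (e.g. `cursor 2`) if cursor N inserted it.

Answer: cursor 2

Derivation:
After op 1 (insert('a')): buffer="wzyaedlafiau" (len 12), cursors c1@4 c2@8 c3@11, authorship ...1...2..3.
After op 2 (move_right): buffer="wzyaedlafiau" (len 12), cursors c1@5 c2@9 c3@12, authorship ...1...2..3.
After op 3 (add_cursor(11)): buffer="wzyaedlafiau" (len 12), cursors c1@5 c2@9 c4@11 c3@12, authorship ...1...2..3.
After op 4 (insert('d')): buffer="wzyaeddlafdiadud" (len 16), cursors c1@6 c2@11 c4@14 c3@16, authorship ...1.1..2.2.34.3
Authorship (.=original, N=cursor N): . . . 1 . 1 . . 2 . 2 . 3 4 . 3
Index 8: author = 2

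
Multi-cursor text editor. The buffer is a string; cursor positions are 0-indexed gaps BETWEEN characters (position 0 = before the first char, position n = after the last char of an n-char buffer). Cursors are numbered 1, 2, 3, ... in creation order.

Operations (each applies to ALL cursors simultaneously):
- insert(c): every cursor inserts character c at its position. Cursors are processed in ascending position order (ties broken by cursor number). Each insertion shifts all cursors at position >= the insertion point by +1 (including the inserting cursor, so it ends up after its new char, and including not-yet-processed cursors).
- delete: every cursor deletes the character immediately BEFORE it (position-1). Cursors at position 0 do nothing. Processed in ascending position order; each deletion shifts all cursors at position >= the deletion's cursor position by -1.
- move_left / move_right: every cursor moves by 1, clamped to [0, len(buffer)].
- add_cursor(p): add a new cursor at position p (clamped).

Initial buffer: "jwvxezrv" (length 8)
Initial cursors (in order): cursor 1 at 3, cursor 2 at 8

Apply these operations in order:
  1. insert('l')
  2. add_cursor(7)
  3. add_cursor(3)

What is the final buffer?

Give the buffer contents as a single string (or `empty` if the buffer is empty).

After op 1 (insert('l')): buffer="jwvlxezrvl" (len 10), cursors c1@4 c2@10, authorship ...1.....2
After op 2 (add_cursor(7)): buffer="jwvlxezrvl" (len 10), cursors c1@4 c3@7 c2@10, authorship ...1.....2
After op 3 (add_cursor(3)): buffer="jwvlxezrvl" (len 10), cursors c4@3 c1@4 c3@7 c2@10, authorship ...1.....2

Answer: jwvlxezrvl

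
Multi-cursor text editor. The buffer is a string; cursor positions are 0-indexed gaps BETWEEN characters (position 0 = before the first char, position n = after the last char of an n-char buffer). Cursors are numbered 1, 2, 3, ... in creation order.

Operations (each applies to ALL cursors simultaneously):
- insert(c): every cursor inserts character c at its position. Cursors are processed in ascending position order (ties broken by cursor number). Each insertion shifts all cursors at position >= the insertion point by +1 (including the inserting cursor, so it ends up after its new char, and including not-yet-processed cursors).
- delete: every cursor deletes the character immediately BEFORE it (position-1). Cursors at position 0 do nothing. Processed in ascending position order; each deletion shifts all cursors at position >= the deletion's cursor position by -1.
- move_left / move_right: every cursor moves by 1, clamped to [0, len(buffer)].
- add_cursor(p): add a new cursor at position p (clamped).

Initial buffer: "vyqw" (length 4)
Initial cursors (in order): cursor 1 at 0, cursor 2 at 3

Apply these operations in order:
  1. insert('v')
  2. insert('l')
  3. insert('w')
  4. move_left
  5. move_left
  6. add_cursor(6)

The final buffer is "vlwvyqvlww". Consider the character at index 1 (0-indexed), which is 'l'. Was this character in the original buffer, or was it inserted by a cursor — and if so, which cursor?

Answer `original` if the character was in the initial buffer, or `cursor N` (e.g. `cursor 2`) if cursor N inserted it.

Answer: cursor 1

Derivation:
After op 1 (insert('v')): buffer="vvyqvw" (len 6), cursors c1@1 c2@5, authorship 1...2.
After op 2 (insert('l')): buffer="vlvyqvlw" (len 8), cursors c1@2 c2@7, authorship 11...22.
After op 3 (insert('w')): buffer="vlwvyqvlww" (len 10), cursors c1@3 c2@9, authorship 111...222.
After op 4 (move_left): buffer="vlwvyqvlww" (len 10), cursors c1@2 c2@8, authorship 111...222.
After op 5 (move_left): buffer="vlwvyqvlww" (len 10), cursors c1@1 c2@7, authorship 111...222.
After op 6 (add_cursor(6)): buffer="vlwvyqvlww" (len 10), cursors c1@1 c3@6 c2@7, authorship 111...222.
Authorship (.=original, N=cursor N): 1 1 1 . . . 2 2 2 .
Index 1: author = 1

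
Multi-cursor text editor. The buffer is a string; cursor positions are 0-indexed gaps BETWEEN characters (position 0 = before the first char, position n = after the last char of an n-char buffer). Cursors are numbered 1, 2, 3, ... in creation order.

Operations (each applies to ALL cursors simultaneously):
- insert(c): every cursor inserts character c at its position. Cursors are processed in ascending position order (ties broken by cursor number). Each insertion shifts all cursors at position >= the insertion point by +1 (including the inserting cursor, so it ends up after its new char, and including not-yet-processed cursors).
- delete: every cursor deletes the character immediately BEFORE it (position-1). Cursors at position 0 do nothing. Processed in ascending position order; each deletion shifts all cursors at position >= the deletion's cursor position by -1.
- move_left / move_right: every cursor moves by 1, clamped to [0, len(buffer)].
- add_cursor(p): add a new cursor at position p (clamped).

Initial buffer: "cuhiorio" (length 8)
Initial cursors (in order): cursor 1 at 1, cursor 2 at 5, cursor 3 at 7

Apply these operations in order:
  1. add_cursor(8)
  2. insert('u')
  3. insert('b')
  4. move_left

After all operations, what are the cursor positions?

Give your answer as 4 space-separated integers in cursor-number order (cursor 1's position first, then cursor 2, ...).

After op 1 (add_cursor(8)): buffer="cuhiorio" (len 8), cursors c1@1 c2@5 c3@7 c4@8, authorship ........
After op 2 (insert('u')): buffer="cuuhiouriuou" (len 12), cursors c1@2 c2@7 c3@10 c4@12, authorship .1....2..3.4
After op 3 (insert('b')): buffer="cubuhioubriuboub" (len 16), cursors c1@3 c2@9 c3@13 c4@16, authorship .11....22..33.44
After op 4 (move_left): buffer="cubuhioubriuboub" (len 16), cursors c1@2 c2@8 c3@12 c4@15, authorship .11....22..33.44

Answer: 2 8 12 15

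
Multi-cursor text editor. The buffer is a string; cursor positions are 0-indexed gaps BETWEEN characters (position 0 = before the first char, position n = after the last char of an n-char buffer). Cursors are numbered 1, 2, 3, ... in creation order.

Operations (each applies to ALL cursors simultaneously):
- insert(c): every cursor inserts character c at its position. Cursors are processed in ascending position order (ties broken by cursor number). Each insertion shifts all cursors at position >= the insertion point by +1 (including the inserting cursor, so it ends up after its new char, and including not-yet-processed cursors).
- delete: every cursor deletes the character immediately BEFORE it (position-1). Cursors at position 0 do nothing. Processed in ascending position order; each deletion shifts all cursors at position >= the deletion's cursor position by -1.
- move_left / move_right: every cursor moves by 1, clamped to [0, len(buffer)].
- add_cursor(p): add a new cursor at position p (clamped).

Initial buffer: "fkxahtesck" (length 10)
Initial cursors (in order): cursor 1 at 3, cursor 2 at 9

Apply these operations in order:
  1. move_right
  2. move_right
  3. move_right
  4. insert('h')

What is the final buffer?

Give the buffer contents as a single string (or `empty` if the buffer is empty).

Answer: fkxahthesckh

Derivation:
After op 1 (move_right): buffer="fkxahtesck" (len 10), cursors c1@4 c2@10, authorship ..........
After op 2 (move_right): buffer="fkxahtesck" (len 10), cursors c1@5 c2@10, authorship ..........
After op 3 (move_right): buffer="fkxahtesck" (len 10), cursors c1@6 c2@10, authorship ..........
After op 4 (insert('h')): buffer="fkxahthesckh" (len 12), cursors c1@7 c2@12, authorship ......1....2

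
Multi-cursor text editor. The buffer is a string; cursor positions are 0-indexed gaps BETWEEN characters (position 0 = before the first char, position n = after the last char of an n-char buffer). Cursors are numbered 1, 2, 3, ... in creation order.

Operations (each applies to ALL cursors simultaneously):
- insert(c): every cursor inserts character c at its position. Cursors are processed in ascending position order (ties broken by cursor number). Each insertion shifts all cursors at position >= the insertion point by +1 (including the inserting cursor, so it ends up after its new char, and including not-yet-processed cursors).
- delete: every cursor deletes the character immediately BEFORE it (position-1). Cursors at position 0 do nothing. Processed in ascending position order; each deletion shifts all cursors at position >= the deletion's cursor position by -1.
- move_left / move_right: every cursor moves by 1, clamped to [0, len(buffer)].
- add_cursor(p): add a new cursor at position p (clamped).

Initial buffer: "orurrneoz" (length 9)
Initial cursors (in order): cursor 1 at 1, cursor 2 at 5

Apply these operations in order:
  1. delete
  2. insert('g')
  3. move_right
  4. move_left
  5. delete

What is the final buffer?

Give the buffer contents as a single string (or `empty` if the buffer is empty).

Answer: rurneoz

Derivation:
After op 1 (delete): buffer="rurneoz" (len 7), cursors c1@0 c2@3, authorship .......
After op 2 (insert('g')): buffer="grurgneoz" (len 9), cursors c1@1 c2@5, authorship 1...2....
After op 3 (move_right): buffer="grurgneoz" (len 9), cursors c1@2 c2@6, authorship 1...2....
After op 4 (move_left): buffer="grurgneoz" (len 9), cursors c1@1 c2@5, authorship 1...2....
After op 5 (delete): buffer="rurneoz" (len 7), cursors c1@0 c2@3, authorship .......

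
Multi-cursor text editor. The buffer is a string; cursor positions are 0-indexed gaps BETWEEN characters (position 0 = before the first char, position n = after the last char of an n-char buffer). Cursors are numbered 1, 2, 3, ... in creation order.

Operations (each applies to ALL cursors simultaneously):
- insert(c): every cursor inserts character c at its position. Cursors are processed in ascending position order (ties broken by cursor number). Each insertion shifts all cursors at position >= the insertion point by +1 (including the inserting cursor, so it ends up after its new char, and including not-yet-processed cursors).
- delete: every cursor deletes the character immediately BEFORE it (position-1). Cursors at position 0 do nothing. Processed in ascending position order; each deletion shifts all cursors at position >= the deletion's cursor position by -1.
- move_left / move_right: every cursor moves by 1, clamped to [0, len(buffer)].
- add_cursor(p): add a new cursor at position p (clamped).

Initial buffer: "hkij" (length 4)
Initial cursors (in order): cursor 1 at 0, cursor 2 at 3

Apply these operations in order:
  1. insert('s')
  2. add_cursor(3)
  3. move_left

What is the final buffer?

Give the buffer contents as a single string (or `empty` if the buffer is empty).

Answer: shkisj

Derivation:
After op 1 (insert('s')): buffer="shkisj" (len 6), cursors c1@1 c2@5, authorship 1...2.
After op 2 (add_cursor(3)): buffer="shkisj" (len 6), cursors c1@1 c3@3 c2@5, authorship 1...2.
After op 3 (move_left): buffer="shkisj" (len 6), cursors c1@0 c3@2 c2@4, authorship 1...2.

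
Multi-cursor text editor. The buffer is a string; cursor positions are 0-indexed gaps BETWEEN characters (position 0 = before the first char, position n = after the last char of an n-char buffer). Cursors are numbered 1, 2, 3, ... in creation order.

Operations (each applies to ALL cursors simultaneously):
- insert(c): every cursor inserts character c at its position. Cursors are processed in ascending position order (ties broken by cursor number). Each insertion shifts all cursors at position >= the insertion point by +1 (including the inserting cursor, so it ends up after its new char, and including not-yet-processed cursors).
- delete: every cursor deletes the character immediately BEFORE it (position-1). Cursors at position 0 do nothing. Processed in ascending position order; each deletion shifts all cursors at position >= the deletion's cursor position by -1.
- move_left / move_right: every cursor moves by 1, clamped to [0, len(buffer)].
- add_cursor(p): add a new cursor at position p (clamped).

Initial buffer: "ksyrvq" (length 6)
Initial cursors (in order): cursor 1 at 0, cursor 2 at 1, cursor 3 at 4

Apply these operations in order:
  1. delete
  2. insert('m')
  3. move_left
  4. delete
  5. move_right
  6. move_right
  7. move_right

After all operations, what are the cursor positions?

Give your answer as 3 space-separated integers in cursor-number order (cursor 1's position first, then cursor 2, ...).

After op 1 (delete): buffer="syvq" (len 4), cursors c1@0 c2@0 c3@2, authorship ....
After op 2 (insert('m')): buffer="mmsymvq" (len 7), cursors c1@2 c2@2 c3@5, authorship 12..3..
After op 3 (move_left): buffer="mmsymvq" (len 7), cursors c1@1 c2@1 c3@4, authorship 12..3..
After op 4 (delete): buffer="msmvq" (len 5), cursors c1@0 c2@0 c3@2, authorship 2.3..
After op 5 (move_right): buffer="msmvq" (len 5), cursors c1@1 c2@1 c3@3, authorship 2.3..
After op 6 (move_right): buffer="msmvq" (len 5), cursors c1@2 c2@2 c3@4, authorship 2.3..
After op 7 (move_right): buffer="msmvq" (len 5), cursors c1@3 c2@3 c3@5, authorship 2.3..

Answer: 3 3 5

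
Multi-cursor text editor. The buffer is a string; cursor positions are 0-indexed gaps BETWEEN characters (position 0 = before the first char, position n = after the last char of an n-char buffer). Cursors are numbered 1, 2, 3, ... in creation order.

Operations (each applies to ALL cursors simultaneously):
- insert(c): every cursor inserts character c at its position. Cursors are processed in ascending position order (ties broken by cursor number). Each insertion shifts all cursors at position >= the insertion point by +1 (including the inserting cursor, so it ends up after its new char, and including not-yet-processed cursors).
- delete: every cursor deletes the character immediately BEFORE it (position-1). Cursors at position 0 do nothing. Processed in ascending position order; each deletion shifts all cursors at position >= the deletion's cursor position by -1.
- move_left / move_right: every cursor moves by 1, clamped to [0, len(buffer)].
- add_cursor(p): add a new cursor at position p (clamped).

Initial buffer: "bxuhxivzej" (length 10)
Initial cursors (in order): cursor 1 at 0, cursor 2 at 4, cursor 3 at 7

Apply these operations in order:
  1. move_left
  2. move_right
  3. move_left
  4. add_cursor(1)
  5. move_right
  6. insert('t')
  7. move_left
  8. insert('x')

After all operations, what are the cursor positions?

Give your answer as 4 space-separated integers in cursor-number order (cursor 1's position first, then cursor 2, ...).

Answer: 2 9 14 5

Derivation:
After op 1 (move_left): buffer="bxuhxivzej" (len 10), cursors c1@0 c2@3 c3@6, authorship ..........
After op 2 (move_right): buffer="bxuhxivzej" (len 10), cursors c1@1 c2@4 c3@7, authorship ..........
After op 3 (move_left): buffer="bxuhxivzej" (len 10), cursors c1@0 c2@3 c3@6, authorship ..........
After op 4 (add_cursor(1)): buffer="bxuhxivzej" (len 10), cursors c1@0 c4@1 c2@3 c3@6, authorship ..........
After op 5 (move_right): buffer="bxuhxivzej" (len 10), cursors c1@1 c4@2 c2@4 c3@7, authorship ..........
After op 6 (insert('t')): buffer="btxtuhtxivtzej" (len 14), cursors c1@2 c4@4 c2@7 c3@11, authorship .1.4..2...3...
After op 7 (move_left): buffer="btxtuhtxivtzej" (len 14), cursors c1@1 c4@3 c2@6 c3@10, authorship .1.4..2...3...
After op 8 (insert('x')): buffer="bxtxxtuhxtxivxtzej" (len 18), cursors c1@2 c4@5 c2@9 c3@14, authorship .11.44..22...33...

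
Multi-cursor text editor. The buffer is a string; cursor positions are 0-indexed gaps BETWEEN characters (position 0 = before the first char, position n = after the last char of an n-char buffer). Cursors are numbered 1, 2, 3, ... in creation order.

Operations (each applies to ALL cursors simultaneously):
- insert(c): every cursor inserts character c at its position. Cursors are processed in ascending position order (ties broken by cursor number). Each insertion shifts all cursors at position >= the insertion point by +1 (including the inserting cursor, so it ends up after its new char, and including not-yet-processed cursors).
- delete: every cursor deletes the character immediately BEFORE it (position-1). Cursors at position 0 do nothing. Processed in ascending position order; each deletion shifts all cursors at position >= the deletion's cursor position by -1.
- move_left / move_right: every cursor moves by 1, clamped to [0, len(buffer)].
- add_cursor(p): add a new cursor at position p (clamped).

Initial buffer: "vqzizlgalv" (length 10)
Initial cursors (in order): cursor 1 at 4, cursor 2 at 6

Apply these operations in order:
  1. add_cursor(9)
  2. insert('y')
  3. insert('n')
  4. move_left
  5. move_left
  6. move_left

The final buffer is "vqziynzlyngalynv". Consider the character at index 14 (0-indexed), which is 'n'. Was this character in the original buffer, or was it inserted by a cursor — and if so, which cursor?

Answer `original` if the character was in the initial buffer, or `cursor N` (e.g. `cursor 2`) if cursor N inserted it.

Answer: cursor 3

Derivation:
After op 1 (add_cursor(9)): buffer="vqzizlgalv" (len 10), cursors c1@4 c2@6 c3@9, authorship ..........
After op 2 (insert('y')): buffer="vqziyzlygalyv" (len 13), cursors c1@5 c2@8 c3@12, authorship ....1..2...3.
After op 3 (insert('n')): buffer="vqziynzlyngalynv" (len 16), cursors c1@6 c2@10 c3@15, authorship ....11..22...33.
After op 4 (move_left): buffer="vqziynzlyngalynv" (len 16), cursors c1@5 c2@9 c3@14, authorship ....11..22...33.
After op 5 (move_left): buffer="vqziynzlyngalynv" (len 16), cursors c1@4 c2@8 c3@13, authorship ....11..22...33.
After op 6 (move_left): buffer="vqziynzlyngalynv" (len 16), cursors c1@3 c2@7 c3@12, authorship ....11..22...33.
Authorship (.=original, N=cursor N): . . . . 1 1 . . 2 2 . . . 3 3 .
Index 14: author = 3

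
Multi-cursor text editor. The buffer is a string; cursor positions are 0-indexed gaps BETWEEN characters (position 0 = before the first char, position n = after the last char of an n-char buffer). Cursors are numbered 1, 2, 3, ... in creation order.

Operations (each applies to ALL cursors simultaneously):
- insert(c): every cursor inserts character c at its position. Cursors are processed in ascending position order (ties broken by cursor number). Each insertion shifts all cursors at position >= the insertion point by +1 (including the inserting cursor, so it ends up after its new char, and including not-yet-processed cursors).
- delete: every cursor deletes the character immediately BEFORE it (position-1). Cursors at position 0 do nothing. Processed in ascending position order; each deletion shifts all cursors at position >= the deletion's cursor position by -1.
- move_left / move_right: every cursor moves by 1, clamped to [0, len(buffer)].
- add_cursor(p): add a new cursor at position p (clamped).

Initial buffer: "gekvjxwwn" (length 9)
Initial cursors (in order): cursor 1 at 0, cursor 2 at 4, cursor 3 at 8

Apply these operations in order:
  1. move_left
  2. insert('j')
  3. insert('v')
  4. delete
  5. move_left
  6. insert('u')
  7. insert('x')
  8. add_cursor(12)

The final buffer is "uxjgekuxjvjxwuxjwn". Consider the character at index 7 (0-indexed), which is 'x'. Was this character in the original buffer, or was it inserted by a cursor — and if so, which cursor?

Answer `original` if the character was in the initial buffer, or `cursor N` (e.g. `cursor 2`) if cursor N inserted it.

After op 1 (move_left): buffer="gekvjxwwn" (len 9), cursors c1@0 c2@3 c3@7, authorship .........
After op 2 (insert('j')): buffer="jgekjvjxwjwn" (len 12), cursors c1@1 c2@5 c3@10, authorship 1...2....3..
After op 3 (insert('v')): buffer="jvgekjvvjxwjvwn" (len 15), cursors c1@2 c2@7 c3@13, authorship 11...22....33..
After op 4 (delete): buffer="jgekjvjxwjwn" (len 12), cursors c1@1 c2@5 c3@10, authorship 1...2....3..
After op 5 (move_left): buffer="jgekjvjxwjwn" (len 12), cursors c1@0 c2@4 c3@9, authorship 1...2....3..
After op 6 (insert('u')): buffer="ujgekujvjxwujwn" (len 15), cursors c1@1 c2@6 c3@12, authorship 11...22....33..
After op 7 (insert('x')): buffer="uxjgekuxjvjxwuxjwn" (len 18), cursors c1@2 c2@8 c3@15, authorship 111...222....333..
After op 8 (add_cursor(12)): buffer="uxjgekuxjvjxwuxjwn" (len 18), cursors c1@2 c2@8 c4@12 c3@15, authorship 111...222....333..
Authorship (.=original, N=cursor N): 1 1 1 . . . 2 2 2 . . . . 3 3 3 . .
Index 7: author = 2

Answer: cursor 2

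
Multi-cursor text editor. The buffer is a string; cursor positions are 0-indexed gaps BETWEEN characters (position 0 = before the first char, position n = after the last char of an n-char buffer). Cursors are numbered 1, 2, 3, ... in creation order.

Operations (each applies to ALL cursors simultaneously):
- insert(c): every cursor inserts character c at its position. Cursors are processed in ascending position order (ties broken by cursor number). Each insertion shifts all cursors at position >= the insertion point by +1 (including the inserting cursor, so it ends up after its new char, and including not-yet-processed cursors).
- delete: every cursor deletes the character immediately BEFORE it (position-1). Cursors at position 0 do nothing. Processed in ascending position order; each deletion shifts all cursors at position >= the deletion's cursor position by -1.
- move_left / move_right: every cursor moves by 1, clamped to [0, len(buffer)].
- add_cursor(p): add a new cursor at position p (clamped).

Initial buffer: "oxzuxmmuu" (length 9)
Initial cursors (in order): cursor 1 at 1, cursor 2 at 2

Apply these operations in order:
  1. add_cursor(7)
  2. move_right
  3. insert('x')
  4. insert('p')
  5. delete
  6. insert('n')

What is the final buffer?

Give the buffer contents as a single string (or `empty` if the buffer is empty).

After op 1 (add_cursor(7)): buffer="oxzuxmmuu" (len 9), cursors c1@1 c2@2 c3@7, authorship .........
After op 2 (move_right): buffer="oxzuxmmuu" (len 9), cursors c1@2 c2@3 c3@8, authorship .........
After op 3 (insert('x')): buffer="oxxzxuxmmuxu" (len 12), cursors c1@3 c2@5 c3@11, authorship ..1.2.....3.
After op 4 (insert('p')): buffer="oxxpzxpuxmmuxpu" (len 15), cursors c1@4 c2@7 c3@14, authorship ..11.22.....33.
After op 5 (delete): buffer="oxxzxuxmmuxu" (len 12), cursors c1@3 c2@5 c3@11, authorship ..1.2.....3.
After op 6 (insert('n')): buffer="oxxnzxnuxmmuxnu" (len 15), cursors c1@4 c2@7 c3@14, authorship ..11.22.....33.

Answer: oxxnzxnuxmmuxnu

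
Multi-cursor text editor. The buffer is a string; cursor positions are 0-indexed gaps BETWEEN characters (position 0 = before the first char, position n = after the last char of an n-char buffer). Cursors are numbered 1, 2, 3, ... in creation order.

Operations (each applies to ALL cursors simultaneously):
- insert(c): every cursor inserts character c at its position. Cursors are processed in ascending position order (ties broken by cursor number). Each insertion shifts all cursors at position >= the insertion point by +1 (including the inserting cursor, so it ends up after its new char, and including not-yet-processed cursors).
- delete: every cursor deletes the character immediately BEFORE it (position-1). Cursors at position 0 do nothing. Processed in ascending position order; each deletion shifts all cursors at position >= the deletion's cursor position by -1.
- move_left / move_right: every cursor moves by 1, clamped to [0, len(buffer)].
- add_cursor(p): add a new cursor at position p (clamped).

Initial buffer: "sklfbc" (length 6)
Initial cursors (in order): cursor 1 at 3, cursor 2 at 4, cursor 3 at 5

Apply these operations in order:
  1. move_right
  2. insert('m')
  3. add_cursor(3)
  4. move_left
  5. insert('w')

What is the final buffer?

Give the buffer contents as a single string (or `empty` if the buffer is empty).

After op 1 (move_right): buffer="sklfbc" (len 6), cursors c1@4 c2@5 c3@6, authorship ......
After op 2 (insert('m')): buffer="sklfmbmcm" (len 9), cursors c1@5 c2@7 c3@9, authorship ....1.2.3
After op 3 (add_cursor(3)): buffer="sklfmbmcm" (len 9), cursors c4@3 c1@5 c2@7 c3@9, authorship ....1.2.3
After op 4 (move_left): buffer="sklfmbmcm" (len 9), cursors c4@2 c1@4 c2@6 c3@8, authorship ....1.2.3
After op 5 (insert('w')): buffer="skwlfwmbwmcwm" (len 13), cursors c4@3 c1@6 c2@9 c3@12, authorship ..4..11.22.33

Answer: skwlfwmbwmcwm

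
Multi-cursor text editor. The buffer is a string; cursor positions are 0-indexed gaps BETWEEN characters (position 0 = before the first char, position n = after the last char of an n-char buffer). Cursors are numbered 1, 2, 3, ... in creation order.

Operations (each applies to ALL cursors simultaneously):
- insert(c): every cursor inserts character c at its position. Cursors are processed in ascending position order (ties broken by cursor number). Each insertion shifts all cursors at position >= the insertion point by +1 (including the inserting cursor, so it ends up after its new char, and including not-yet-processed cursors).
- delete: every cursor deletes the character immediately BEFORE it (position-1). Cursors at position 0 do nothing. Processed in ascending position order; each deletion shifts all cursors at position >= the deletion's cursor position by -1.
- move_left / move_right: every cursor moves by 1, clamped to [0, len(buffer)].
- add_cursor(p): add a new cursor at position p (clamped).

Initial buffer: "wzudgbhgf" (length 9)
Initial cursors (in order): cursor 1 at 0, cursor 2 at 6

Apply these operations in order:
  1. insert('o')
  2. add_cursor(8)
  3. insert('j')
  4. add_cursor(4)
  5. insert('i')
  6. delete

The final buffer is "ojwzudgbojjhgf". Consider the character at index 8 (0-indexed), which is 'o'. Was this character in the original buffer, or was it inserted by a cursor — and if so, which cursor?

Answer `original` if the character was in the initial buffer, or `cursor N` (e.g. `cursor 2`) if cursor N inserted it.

Answer: cursor 2

Derivation:
After op 1 (insert('o')): buffer="owzudgbohgf" (len 11), cursors c1@1 c2@8, authorship 1......2...
After op 2 (add_cursor(8)): buffer="owzudgbohgf" (len 11), cursors c1@1 c2@8 c3@8, authorship 1......2...
After op 3 (insert('j')): buffer="ojwzudgbojjhgf" (len 14), cursors c1@2 c2@11 c3@11, authorship 11......223...
After op 4 (add_cursor(4)): buffer="ojwzudgbojjhgf" (len 14), cursors c1@2 c4@4 c2@11 c3@11, authorship 11......223...
After op 5 (insert('i')): buffer="ojiwziudgbojjiihgf" (len 18), cursors c1@3 c4@6 c2@15 c3@15, authorship 111..4....22323...
After op 6 (delete): buffer="ojwzudgbojjhgf" (len 14), cursors c1@2 c4@4 c2@11 c3@11, authorship 11......223...
Authorship (.=original, N=cursor N): 1 1 . . . . . . 2 2 3 . . .
Index 8: author = 2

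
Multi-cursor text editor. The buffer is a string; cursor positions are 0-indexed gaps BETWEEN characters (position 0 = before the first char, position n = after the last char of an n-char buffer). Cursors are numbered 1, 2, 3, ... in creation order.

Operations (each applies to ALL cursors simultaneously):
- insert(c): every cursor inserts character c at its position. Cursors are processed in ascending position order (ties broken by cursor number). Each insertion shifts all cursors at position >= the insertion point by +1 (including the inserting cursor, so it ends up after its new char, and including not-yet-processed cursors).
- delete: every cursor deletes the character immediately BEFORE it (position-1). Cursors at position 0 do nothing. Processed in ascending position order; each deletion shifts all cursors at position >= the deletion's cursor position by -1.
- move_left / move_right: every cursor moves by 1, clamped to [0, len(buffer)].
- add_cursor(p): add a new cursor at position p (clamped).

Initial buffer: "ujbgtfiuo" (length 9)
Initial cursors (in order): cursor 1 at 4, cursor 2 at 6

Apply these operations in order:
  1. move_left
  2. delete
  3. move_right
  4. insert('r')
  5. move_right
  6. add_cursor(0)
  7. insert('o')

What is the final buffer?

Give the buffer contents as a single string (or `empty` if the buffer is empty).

Answer: oujgrforiouo

Derivation:
After op 1 (move_left): buffer="ujbgtfiuo" (len 9), cursors c1@3 c2@5, authorship .........
After op 2 (delete): buffer="ujgfiuo" (len 7), cursors c1@2 c2@3, authorship .......
After op 3 (move_right): buffer="ujgfiuo" (len 7), cursors c1@3 c2@4, authorship .......
After op 4 (insert('r')): buffer="ujgrfriuo" (len 9), cursors c1@4 c2@6, authorship ...1.2...
After op 5 (move_right): buffer="ujgrfriuo" (len 9), cursors c1@5 c2@7, authorship ...1.2...
After op 6 (add_cursor(0)): buffer="ujgrfriuo" (len 9), cursors c3@0 c1@5 c2@7, authorship ...1.2...
After op 7 (insert('o')): buffer="oujgrforiouo" (len 12), cursors c3@1 c1@7 c2@10, authorship 3...1.12.2..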